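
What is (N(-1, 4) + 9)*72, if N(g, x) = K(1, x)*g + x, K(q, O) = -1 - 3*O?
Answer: 1872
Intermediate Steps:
N(g, x) = x + g*(-1 - 3*x) (N(g, x) = (-1 - 3*x)*g + x = g*(-1 - 3*x) + x = x + g*(-1 - 3*x))
(N(-1, 4) + 9)*72 = ((4 - 1*(-1)*(1 + 3*4)) + 9)*72 = ((4 - 1*(-1)*(1 + 12)) + 9)*72 = ((4 - 1*(-1)*13) + 9)*72 = ((4 + 13) + 9)*72 = (17 + 9)*72 = 26*72 = 1872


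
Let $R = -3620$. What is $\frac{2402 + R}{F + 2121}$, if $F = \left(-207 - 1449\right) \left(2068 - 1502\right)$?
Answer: $\frac{406}{311725} \approx 0.0013024$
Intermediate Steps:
$F = -937296$ ($F = \left(-1656\right) 566 = -937296$)
$\frac{2402 + R}{F + 2121} = \frac{2402 - 3620}{-937296 + 2121} = - \frac{1218}{-935175} = \left(-1218\right) \left(- \frac{1}{935175}\right) = \frac{406}{311725}$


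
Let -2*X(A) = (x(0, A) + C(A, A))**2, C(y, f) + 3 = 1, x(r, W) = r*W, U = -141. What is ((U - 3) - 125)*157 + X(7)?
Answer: -42235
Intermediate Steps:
x(r, W) = W*r
C(y, f) = -2 (C(y, f) = -3 + 1 = -2)
X(A) = -2 (X(A) = -(A*0 - 2)**2/2 = -(0 - 2)**2/2 = -1/2*(-2)**2 = -1/2*4 = -2)
((U - 3) - 125)*157 + X(7) = ((-141 - 3) - 125)*157 - 2 = (-144 - 125)*157 - 2 = -269*157 - 2 = -42233 - 2 = -42235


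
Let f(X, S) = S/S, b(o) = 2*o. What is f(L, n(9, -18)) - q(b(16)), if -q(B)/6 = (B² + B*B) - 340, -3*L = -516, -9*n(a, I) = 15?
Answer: 10249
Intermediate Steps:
n(a, I) = -5/3 (n(a, I) = -⅑*15 = -5/3)
L = 172 (L = -⅓*(-516) = 172)
f(X, S) = 1
q(B) = 2040 - 12*B² (q(B) = -6*((B² + B*B) - 340) = -6*((B² + B²) - 340) = -6*(2*B² - 340) = -6*(-340 + 2*B²) = 2040 - 12*B²)
f(L, n(9, -18)) - q(b(16)) = 1 - (2040 - 12*(2*16)²) = 1 - (2040 - 12*32²) = 1 - (2040 - 12*1024) = 1 - (2040 - 12288) = 1 - 1*(-10248) = 1 + 10248 = 10249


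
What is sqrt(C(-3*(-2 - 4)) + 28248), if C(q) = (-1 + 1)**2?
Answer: 2*sqrt(7062) ≈ 168.07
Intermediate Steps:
C(q) = 0 (C(q) = 0**2 = 0)
sqrt(C(-3*(-2 - 4)) + 28248) = sqrt(0 + 28248) = sqrt(28248) = 2*sqrt(7062)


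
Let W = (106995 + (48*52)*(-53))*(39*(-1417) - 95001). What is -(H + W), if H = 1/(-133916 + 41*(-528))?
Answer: -591240793386527/155564 ≈ -3.8006e+9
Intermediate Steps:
W = 3800627352 (W = (106995 + 2496*(-53))*(-55263 - 95001) = (106995 - 132288)*(-150264) = -25293*(-150264) = 3800627352)
H = -1/155564 (H = 1/(-133916 - 21648) = 1/(-155564) = -1/155564 ≈ -6.4282e-6)
-(H + W) = -(-1/155564 + 3800627352) = -1*591240793386527/155564 = -591240793386527/155564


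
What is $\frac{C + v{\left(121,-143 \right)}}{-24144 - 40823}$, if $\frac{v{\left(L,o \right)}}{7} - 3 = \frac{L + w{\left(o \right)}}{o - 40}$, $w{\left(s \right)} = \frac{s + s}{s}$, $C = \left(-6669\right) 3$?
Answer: $\frac{1219433}{3962987} \approx 0.30771$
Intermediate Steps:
$C = -20007$
$w{\left(s \right)} = 2$ ($w{\left(s \right)} = \frac{2 s}{s} = 2$)
$v{\left(L,o \right)} = 21 + \frac{7 \left(2 + L\right)}{-40 + o}$ ($v{\left(L,o \right)} = 21 + 7 \frac{L + 2}{o - 40} = 21 + 7 \frac{2 + L}{-40 + o} = 21 + \frac{7 \left(2 + L\right)}{-40 + o}$)
$\frac{C + v{\left(121,-143 \right)}}{-24144 - 40823} = \frac{-20007 + \frac{7 \left(-118 + 121 + 3 \left(-143\right)\right)}{-40 - 143}}{-24144 - 40823} = \frac{-20007 + \frac{7 \left(-118 + 121 - 429\right)}{-183}}{-64967} = \left(-20007 + 7 \left(- \frac{1}{183}\right) \left(-426\right)\right) \left(- \frac{1}{64967}\right) = \left(-20007 + \frac{994}{61}\right) \left(- \frac{1}{64967}\right) = \left(- \frac{1219433}{61}\right) \left(- \frac{1}{64967}\right) = \frac{1219433}{3962987}$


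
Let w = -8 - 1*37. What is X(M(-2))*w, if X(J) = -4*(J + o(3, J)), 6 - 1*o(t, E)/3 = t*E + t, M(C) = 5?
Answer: -5580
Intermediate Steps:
o(t, E) = 18 - 3*t - 3*E*t (o(t, E) = 18 - 3*(t*E + t) = 18 - 3*(E*t + t) = 18 - 3*(t + E*t) = 18 + (-3*t - 3*E*t) = 18 - 3*t - 3*E*t)
X(J) = -36 + 32*J (X(J) = -4*(J + (18 - 3*3 - 3*J*3)) = -4*(J + (18 - 9 - 9*J)) = -4*(J + (9 - 9*J)) = -4*(9 - 8*J) = -36 + 32*J)
w = -45 (w = -8 - 37 = -45)
X(M(-2))*w = (-36 + 32*5)*(-45) = (-36 + 160)*(-45) = 124*(-45) = -5580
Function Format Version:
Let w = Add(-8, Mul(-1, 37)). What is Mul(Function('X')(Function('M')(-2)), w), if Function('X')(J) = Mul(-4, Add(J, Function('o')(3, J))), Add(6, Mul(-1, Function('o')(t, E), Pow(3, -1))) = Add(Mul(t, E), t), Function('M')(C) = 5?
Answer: -5580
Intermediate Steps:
Function('o')(t, E) = Add(18, Mul(-3, t), Mul(-3, E, t)) (Function('o')(t, E) = Add(18, Mul(-3, Add(Mul(t, E), t))) = Add(18, Mul(-3, Add(Mul(E, t), t))) = Add(18, Mul(-3, Add(t, Mul(E, t)))) = Add(18, Add(Mul(-3, t), Mul(-3, E, t))) = Add(18, Mul(-3, t), Mul(-3, E, t)))
Function('X')(J) = Add(-36, Mul(32, J)) (Function('X')(J) = Mul(-4, Add(J, Add(18, Mul(-3, 3), Mul(-3, J, 3)))) = Mul(-4, Add(J, Add(18, -9, Mul(-9, J)))) = Mul(-4, Add(J, Add(9, Mul(-9, J)))) = Mul(-4, Add(9, Mul(-8, J))) = Add(-36, Mul(32, J)))
w = -45 (w = Add(-8, -37) = -45)
Mul(Function('X')(Function('M')(-2)), w) = Mul(Add(-36, Mul(32, 5)), -45) = Mul(Add(-36, 160), -45) = Mul(124, -45) = -5580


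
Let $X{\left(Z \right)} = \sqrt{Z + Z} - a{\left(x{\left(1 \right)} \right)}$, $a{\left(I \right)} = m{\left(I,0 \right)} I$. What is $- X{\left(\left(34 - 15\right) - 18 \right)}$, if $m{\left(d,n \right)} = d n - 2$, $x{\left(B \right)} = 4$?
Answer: $-8 - \sqrt{2} \approx -9.4142$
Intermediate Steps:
$m{\left(d,n \right)} = -2 + d n$
$a{\left(I \right)} = - 2 I$ ($a{\left(I \right)} = \left(-2 + I 0\right) I = \left(-2 + 0\right) I = - 2 I$)
$X{\left(Z \right)} = 8 + \sqrt{2} \sqrt{Z}$ ($X{\left(Z \right)} = \sqrt{Z + Z} - \left(-2\right) 4 = \sqrt{2 Z} - -8 = \sqrt{2} \sqrt{Z} + 8 = 8 + \sqrt{2} \sqrt{Z}$)
$- X{\left(\left(34 - 15\right) - 18 \right)} = - (8 + \sqrt{2} \sqrt{\left(34 - 15\right) - 18}) = - (8 + \sqrt{2} \sqrt{19 - 18}) = - (8 + \sqrt{2} \sqrt{1}) = - (8 + \sqrt{2} \cdot 1) = - (8 + \sqrt{2}) = -8 - \sqrt{2}$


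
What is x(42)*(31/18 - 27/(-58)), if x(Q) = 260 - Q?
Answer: 124478/261 ≈ 476.93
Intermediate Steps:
x(42)*(31/18 - 27/(-58)) = (260 - 1*42)*(31/18 - 27/(-58)) = (260 - 42)*(31*(1/18) - 27*(-1/58)) = 218*(31/18 + 27/58) = 218*(571/261) = 124478/261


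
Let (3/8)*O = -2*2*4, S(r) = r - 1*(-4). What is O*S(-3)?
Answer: -128/3 ≈ -42.667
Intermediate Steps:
S(r) = 4 + r (S(r) = r + 4 = 4 + r)
O = -128/3 (O = 8*(-2*2*4)/3 = 8*(-4*4)/3 = (8/3)*(-16) = -128/3 ≈ -42.667)
O*S(-3) = -128*(4 - 3)/3 = -128/3*1 = -128/3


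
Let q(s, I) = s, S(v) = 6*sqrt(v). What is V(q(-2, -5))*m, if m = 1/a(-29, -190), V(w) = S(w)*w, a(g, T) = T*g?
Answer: -6*I*sqrt(2)/2755 ≈ -0.00308*I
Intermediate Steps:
V(w) = 6*w**(3/2) (V(w) = (6*sqrt(w))*w = 6*w**(3/2))
m = 1/5510 (m = 1/(-190*(-29)) = 1/5510 ≈ 0.00018149)
V(q(-2, -5))*m = (6*(-2)**(3/2))*(1/5510) = (6*(-2*I*sqrt(2)))*(1/5510) = -12*I*sqrt(2)*(1/5510) = -6*I*sqrt(2)/2755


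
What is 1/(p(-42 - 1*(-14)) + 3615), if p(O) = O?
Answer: 1/3587 ≈ 0.00027878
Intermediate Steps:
1/(p(-42 - 1*(-14)) + 3615) = 1/((-42 - 1*(-14)) + 3615) = 1/((-42 + 14) + 3615) = 1/(-28 + 3615) = 1/3587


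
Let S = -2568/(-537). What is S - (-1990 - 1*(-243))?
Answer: 313569/179 ≈ 1751.8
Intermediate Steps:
S = 856/179 (S = -2568*(-1/537) = 856/179 ≈ 4.7821)
S - (-1990 - 1*(-243)) = 856/179 - (-1990 - 1*(-243)) = 856/179 - (-1990 + 243) = 856/179 - 1*(-1747) = 856/179 + 1747 = 313569/179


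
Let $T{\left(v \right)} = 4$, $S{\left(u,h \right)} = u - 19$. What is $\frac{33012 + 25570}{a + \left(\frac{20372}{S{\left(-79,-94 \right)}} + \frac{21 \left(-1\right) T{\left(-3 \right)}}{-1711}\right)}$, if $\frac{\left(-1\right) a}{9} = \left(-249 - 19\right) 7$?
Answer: $\frac{2455728149}{699056773} \approx 3.5129$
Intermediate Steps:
$S{\left(u,h \right)} = -19 + u$ ($S{\left(u,h \right)} = u - 19 = -19 + u$)
$a = 16884$ ($a = - 9 \left(-249 - 19\right) 7 = - 9 \left(\left(-268\right) 7\right) = \left(-9\right) \left(-1876\right) = 16884$)
$\frac{33012 + 25570}{a + \left(\frac{20372}{S{\left(-79,-94 \right)}} + \frac{21 \left(-1\right) T{\left(-3 \right)}}{-1711}\right)} = \frac{33012 + 25570}{16884 + \left(\frac{20372}{-19 - 79} + \frac{21 \left(-1\right) 4}{-1711}\right)} = \frac{58582}{16884 + \left(\frac{20372}{-98} + \left(-21\right) 4 \left(- \frac{1}{1711}\right)\right)} = \frac{58582}{16884 + \left(20372 \left(- \frac{1}{98}\right) - - \frac{84}{1711}\right)} = \frac{58582}{16884 + \left(- \frac{10186}{49} + \frac{84}{1711}\right)} = \frac{58582}{16884 - \frac{17424130}{83839}} = \frac{58582}{\frac{1398113546}{83839}} = 58582 \cdot \frac{83839}{1398113546} = \frac{2455728149}{699056773}$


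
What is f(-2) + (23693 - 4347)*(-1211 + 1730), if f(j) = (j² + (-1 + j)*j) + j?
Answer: 10040582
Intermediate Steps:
f(j) = j + j² + j*(-1 + j) (f(j) = (j² + j*(-1 + j)) + j = j + j² + j*(-1 + j))
f(-2) + (23693 - 4347)*(-1211 + 1730) = 2*(-2)² + (23693 - 4347)*(-1211 + 1730) = 2*4 + 19346*519 = 8 + 10040574 = 10040582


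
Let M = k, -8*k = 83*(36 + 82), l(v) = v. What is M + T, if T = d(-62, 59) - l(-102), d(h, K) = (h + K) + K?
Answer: -4265/4 ≈ -1066.3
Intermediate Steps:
k = -4897/4 (k = -83*(36 + 82)/8 = -83*118/8 = -⅛*9794 = -4897/4 ≈ -1224.3)
d(h, K) = h + 2*K (d(h, K) = (K + h) + K = h + 2*K)
T = 158 (T = (-62 + 2*59) - 1*(-102) = (-62 + 118) + 102 = 56 + 102 = 158)
M = -4897/4 ≈ -1224.3
M + T = -4897/4 + 158 = -4265/4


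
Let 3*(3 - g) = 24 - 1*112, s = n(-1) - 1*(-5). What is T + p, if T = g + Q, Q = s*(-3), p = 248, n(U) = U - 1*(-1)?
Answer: 796/3 ≈ 265.33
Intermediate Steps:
n(U) = 1 + U (n(U) = U + 1 = 1 + U)
s = 5 (s = (1 - 1) - 1*(-5) = 0 + 5 = 5)
g = 97/3 (g = 3 - (24 - 1*112)/3 = 3 - (24 - 112)/3 = 3 - ⅓*(-88) = 3 + 88/3 = 97/3 ≈ 32.333)
Q = -15 (Q = 5*(-3) = -15)
T = 52/3 (T = 97/3 - 15 = 52/3 ≈ 17.333)
T + p = 52/3 + 248 = 796/3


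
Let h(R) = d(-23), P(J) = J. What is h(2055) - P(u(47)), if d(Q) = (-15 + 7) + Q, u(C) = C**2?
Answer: -2240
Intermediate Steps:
d(Q) = -8 + Q
h(R) = -31 (h(R) = -8 - 23 = -31)
h(2055) - P(u(47)) = -31 - 1*47**2 = -31 - 1*2209 = -31 - 2209 = -2240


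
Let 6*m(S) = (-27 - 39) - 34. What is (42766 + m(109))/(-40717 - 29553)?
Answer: -64124/105405 ≈ -0.60836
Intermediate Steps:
m(S) = -50/3 (m(S) = ((-27 - 39) - 34)/6 = (-66 - 34)/6 = (⅙)*(-100) = -50/3)
(42766 + m(109))/(-40717 - 29553) = (42766 - 50/3)/(-40717 - 29553) = (128248/3)/(-70270) = (128248/3)*(-1/70270) = -64124/105405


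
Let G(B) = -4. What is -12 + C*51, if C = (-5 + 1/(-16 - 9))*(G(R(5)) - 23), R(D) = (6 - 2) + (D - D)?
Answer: 173202/25 ≈ 6928.1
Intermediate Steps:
R(D) = 4 (R(D) = 4 + 0 = 4)
C = 3402/25 (C = (-5 + 1/(-16 - 9))*(-4 - 23) = (-5 + 1/(-25))*(-27) = (-5 - 1/25)*(-27) = -126/25*(-27) = 3402/25 ≈ 136.08)
-12 + C*51 = -12 + (3402/25)*51 = -12 + 173502/25 = 173202/25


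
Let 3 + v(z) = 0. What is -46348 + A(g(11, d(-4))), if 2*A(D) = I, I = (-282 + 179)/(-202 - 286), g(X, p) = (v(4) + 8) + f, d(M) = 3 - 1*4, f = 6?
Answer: -45235545/976 ≈ -46348.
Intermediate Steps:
v(z) = -3 (v(z) = -3 + 0 = -3)
d(M) = -1 (d(M) = 3 - 4 = -1)
g(X, p) = 11 (g(X, p) = (-3 + 8) + 6 = 5 + 6 = 11)
I = 103/488 (I = -103/(-488) = -103*(-1/488) = 103/488 ≈ 0.21107)
A(D) = 103/976 (A(D) = (½)*(103/488) = 103/976)
-46348 + A(g(11, d(-4))) = -46348 + 103/976 = -45235545/976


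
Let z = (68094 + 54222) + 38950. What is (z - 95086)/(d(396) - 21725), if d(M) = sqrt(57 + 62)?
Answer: -718880250/235987753 - 33090*sqrt(119)/235987753 ≈ -3.0478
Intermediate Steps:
z = 161266 (z = 122316 + 38950 = 161266)
d(M) = sqrt(119)
(z - 95086)/(d(396) - 21725) = (161266 - 95086)/(sqrt(119) - 21725) = 66180/(-21725 + sqrt(119))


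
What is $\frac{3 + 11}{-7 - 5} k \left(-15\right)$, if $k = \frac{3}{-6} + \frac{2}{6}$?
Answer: $- \frac{35}{12} \approx -2.9167$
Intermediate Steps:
$k = - \frac{1}{6}$ ($k = 3 \left(- \frac{1}{6}\right) + 2 \cdot \frac{1}{6} = - \frac{1}{2} + \frac{1}{3} = - \frac{1}{6} \approx -0.16667$)
$\frac{3 + 11}{-7 - 5} k \left(-15\right) = \frac{3 + 11}{-7 - 5} \left(- \frac{1}{6}\right) \left(-15\right) = \frac{14}{-12} \left(- \frac{1}{6}\right) \left(-15\right) = 14 \left(- \frac{1}{12}\right) \left(- \frac{1}{6}\right) \left(-15\right) = \left(- \frac{7}{6}\right) \left(- \frac{1}{6}\right) \left(-15\right) = \frac{7}{36} \left(-15\right) = - \frac{35}{12}$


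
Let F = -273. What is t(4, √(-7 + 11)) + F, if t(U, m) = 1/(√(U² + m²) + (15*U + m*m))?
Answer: -278171/1019 - √5/2038 ≈ -272.99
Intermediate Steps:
t(U, m) = 1/(m² + √(U² + m²) + 15*U) (t(U, m) = 1/(√(U² + m²) + (15*U + m²)) = 1/(√(U² + m²) + (m² + 15*U)) = 1/(m² + √(U² + m²) + 15*U))
t(4, √(-7 + 11)) + F = 1/((√(-7 + 11))² + √(4² + (√(-7 + 11))²) + 15*4) - 273 = 1/((√4)² + √(16 + (√4)²) + 60) - 273 = 1/(2² + √(16 + 2²) + 60) - 273 = 1/(4 + √(16 + 4) + 60) - 273 = 1/(4 + √20 + 60) - 273 = 1/(4 + 2*√5 + 60) - 273 = 1/(64 + 2*√5) - 273 = -273 + 1/(64 + 2*√5)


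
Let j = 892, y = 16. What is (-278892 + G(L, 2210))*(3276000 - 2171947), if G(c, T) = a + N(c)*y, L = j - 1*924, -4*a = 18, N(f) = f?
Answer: -616963585301/2 ≈ -3.0848e+11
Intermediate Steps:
a = -9/2 (a = -1/4*18 = -9/2 ≈ -4.5000)
L = -32 (L = 892 - 1*924 = 892 - 924 = -32)
G(c, T) = -9/2 + 16*c (G(c, T) = -9/2 + c*16 = -9/2 + 16*c)
(-278892 + G(L, 2210))*(3276000 - 2171947) = (-278892 + (-9/2 + 16*(-32)))*(3276000 - 2171947) = (-278892 + (-9/2 - 512))*1104053 = (-278892 - 1033/2)*1104053 = -558817/2*1104053 = -616963585301/2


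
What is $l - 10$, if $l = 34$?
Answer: $24$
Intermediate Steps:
$l - 10 = 34 - 10 = 24$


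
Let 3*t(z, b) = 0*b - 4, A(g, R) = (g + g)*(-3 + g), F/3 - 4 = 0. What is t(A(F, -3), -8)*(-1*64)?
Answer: 256/3 ≈ 85.333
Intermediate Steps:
F = 12 (F = 12 + 3*0 = 12 + 0 = 12)
A(g, R) = 2*g*(-3 + g) (A(g, R) = (2*g)*(-3 + g) = 2*g*(-3 + g))
t(z, b) = -4/3 (t(z, b) = (0*b - 4)/3 = (0 - 4)/3 = (⅓)*(-4) = -4/3)
t(A(F, -3), -8)*(-1*64) = -(-4)*64/3 = -4/3*(-64) = 256/3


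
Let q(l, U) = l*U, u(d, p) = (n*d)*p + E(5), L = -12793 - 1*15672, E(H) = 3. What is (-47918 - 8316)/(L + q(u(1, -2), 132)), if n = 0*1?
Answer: 56234/28069 ≈ 2.0034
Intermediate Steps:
n = 0
L = -28465 (L = -12793 - 15672 = -28465)
u(d, p) = 3 (u(d, p) = (0*d)*p + 3 = 0*p + 3 = 0 + 3 = 3)
q(l, U) = U*l
(-47918 - 8316)/(L + q(u(1, -2), 132)) = (-47918 - 8316)/(-28465 + 132*3) = -56234/(-28465 + 396) = -56234/(-28069) = -56234*(-1/28069) = 56234/28069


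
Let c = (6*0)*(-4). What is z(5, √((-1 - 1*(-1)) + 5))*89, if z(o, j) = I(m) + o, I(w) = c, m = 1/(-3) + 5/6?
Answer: 445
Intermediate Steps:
m = ½ (m = 1*(-⅓) + 5*(⅙) = -⅓ + ⅚ = ½ ≈ 0.50000)
c = 0 (c = 0*(-4) = 0)
I(w) = 0
z(o, j) = o (z(o, j) = 0 + o = o)
z(5, √((-1 - 1*(-1)) + 5))*89 = 5*89 = 445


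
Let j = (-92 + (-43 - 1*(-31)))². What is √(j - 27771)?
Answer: I*√16955 ≈ 130.21*I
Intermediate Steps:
j = 10816 (j = (-92 + (-43 + 31))² = (-92 - 12)² = (-104)² = 10816)
√(j - 27771) = √(10816 - 27771) = √(-16955) = I*√16955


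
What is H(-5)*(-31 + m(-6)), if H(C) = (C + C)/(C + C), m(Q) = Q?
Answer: -37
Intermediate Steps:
H(C) = 1 (H(C) = (2*C)/((2*C)) = (2*C)*(1/(2*C)) = 1)
H(-5)*(-31 + m(-6)) = 1*(-31 - 6) = 1*(-37) = -37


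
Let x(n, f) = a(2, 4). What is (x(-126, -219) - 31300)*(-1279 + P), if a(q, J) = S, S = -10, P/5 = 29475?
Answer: -4574265760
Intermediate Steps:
P = 147375 (P = 5*29475 = 147375)
a(q, J) = -10
x(n, f) = -10
(x(-126, -219) - 31300)*(-1279 + P) = (-10 - 31300)*(-1279 + 147375) = -31310*146096 = -4574265760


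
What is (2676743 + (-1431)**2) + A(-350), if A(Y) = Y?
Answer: 4724154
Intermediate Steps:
(2676743 + (-1431)**2) + A(-350) = (2676743 + (-1431)**2) - 350 = (2676743 + 2047761) - 350 = 4724504 - 350 = 4724154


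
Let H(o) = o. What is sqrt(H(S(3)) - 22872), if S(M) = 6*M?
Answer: I*sqrt(22854) ≈ 151.18*I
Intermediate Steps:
sqrt(H(S(3)) - 22872) = sqrt(6*3 - 22872) = sqrt(18 - 22872) = sqrt(-22854) = I*sqrt(22854)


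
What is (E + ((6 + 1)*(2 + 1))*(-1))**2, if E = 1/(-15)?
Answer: 99856/225 ≈ 443.80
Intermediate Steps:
E = -1/15 ≈ -0.066667
(E + ((6 + 1)*(2 + 1))*(-1))**2 = (-1/15 + ((6 + 1)*(2 + 1))*(-1))**2 = (-1/15 + (7*3)*(-1))**2 = (-1/15 + 21*(-1))**2 = (-1/15 - 21)**2 = (-316/15)**2 = 99856/225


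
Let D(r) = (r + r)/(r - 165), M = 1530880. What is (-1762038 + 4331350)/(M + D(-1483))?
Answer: 2117113088/1261446603 ≈ 1.6783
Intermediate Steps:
D(r) = 2*r/(-165 + r) (D(r) = (2*r)/(-165 + r) = 2*r/(-165 + r))
(-1762038 + 4331350)/(M + D(-1483)) = (-1762038 + 4331350)/(1530880 + 2*(-1483)/(-165 - 1483)) = 2569312/(1530880 + 2*(-1483)/(-1648)) = 2569312/(1530880 + 2*(-1483)*(-1/1648)) = 2569312/(1530880 + 1483/824) = 2569312/(1261446603/824) = 2569312*(824/1261446603) = 2117113088/1261446603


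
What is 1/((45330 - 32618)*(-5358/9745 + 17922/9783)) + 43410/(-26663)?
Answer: -3211847916394515/1972834102593536 ≈ -1.6280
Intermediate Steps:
1/((45330 - 32618)*(-5358/9745 + 17922/9783)) + 43410/(-26663) = 1/(12712*(-5358*1/9745 + 17922*(1/9783))) + 43410*(-1/26663) = 1/(12712*(-5358/9745 + 5974/3261)) - 43410/26663 = 1/(12712*(40744192/31778445)) - 43410/26663 = (1/12712)*(31778445/40744192) - 43410/26663 = 31778445/517940168704 - 43410/26663 = -3211847916394515/1972834102593536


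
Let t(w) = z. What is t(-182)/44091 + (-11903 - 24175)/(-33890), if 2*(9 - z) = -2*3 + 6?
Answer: 88390006/83013555 ≈ 1.0648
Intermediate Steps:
z = 9 (z = 9 - (-2*3 + 6)/2 = 9 - (-6 + 6)/2 = 9 - ½*0 = 9 + 0 = 9)
t(w) = 9
t(-182)/44091 + (-11903 - 24175)/(-33890) = 9/44091 + (-11903 - 24175)/(-33890) = 9*(1/44091) - 36078*(-1/33890) = 1/4899 + 18039/16945 = 88390006/83013555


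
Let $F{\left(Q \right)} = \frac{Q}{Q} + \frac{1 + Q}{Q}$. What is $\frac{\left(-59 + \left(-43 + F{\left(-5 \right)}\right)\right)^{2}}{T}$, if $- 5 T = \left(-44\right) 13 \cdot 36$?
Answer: $\frac{27889}{11440} \approx 2.4379$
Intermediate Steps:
$F{\left(Q \right)} = 1 + \frac{1 + Q}{Q}$
$T = \frac{20592}{5}$ ($T = - \frac{\left(-44\right) 13 \cdot 36}{5} = - \frac{\left(-572\right) 36}{5} = \left(- \frac{1}{5}\right) \left(-20592\right) = \frac{20592}{5} \approx 4118.4$)
$\frac{\left(-59 + \left(-43 + F{\left(-5 \right)}\right)\right)^{2}}{T} = \frac{\left(-59 - \left(41 + \frac{1}{5}\right)\right)^{2}}{\frac{20592}{5}} = \left(-59 + \left(-43 + \left(2 - \frac{1}{5}\right)\right)\right)^{2} \cdot \frac{5}{20592} = \left(-59 + \left(-43 + \frac{9}{5}\right)\right)^{2} \cdot \frac{5}{20592} = \left(-59 - \frac{206}{5}\right)^{2} \cdot \frac{5}{20592} = \left(- \frac{501}{5}\right)^{2} \cdot \frac{5}{20592} = \frac{251001}{25} \cdot \frac{5}{20592} = \frac{27889}{11440}$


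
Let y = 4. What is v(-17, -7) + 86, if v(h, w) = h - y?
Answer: 65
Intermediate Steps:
v(h, w) = -4 + h (v(h, w) = h - 1*4 = h - 4 = -4 + h)
v(-17, -7) + 86 = (-4 - 17) + 86 = -21 + 86 = 65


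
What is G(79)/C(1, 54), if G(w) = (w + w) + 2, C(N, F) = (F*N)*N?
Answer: 80/27 ≈ 2.9630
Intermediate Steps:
C(N, F) = F*N**2
G(w) = 2 + 2*w (G(w) = 2*w + 2 = 2 + 2*w)
G(79)/C(1, 54) = (2 + 2*79)/((54*1**2)) = (2 + 158)/((54*1)) = 160/54 = 160*(1/54) = 80/27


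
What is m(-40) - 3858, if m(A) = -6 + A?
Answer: -3904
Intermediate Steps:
m(-40) - 3858 = (-6 - 40) - 3858 = -46 - 3858 = -3904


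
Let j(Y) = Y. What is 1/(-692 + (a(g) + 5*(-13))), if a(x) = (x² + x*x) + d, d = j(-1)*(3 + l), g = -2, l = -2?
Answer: -1/750 ≈ -0.0013333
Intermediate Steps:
d = -1 (d = -(3 - 2) = -1*1 = -1)
a(x) = -1 + 2*x² (a(x) = (x² + x*x) - 1 = (x² + x²) - 1 = 2*x² - 1 = -1 + 2*x²)
1/(-692 + (a(g) + 5*(-13))) = 1/(-692 + ((-1 + 2*(-2)²) + 5*(-13))) = 1/(-692 + ((-1 + 2*4) - 65)) = 1/(-692 + ((-1 + 8) - 65)) = 1/(-692 + (7 - 65)) = 1/(-692 - 58) = 1/(-750) = -1/750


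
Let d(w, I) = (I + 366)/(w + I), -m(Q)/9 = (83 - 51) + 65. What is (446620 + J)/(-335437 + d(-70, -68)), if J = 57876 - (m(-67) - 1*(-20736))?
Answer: -33439677/23145302 ≈ -1.4448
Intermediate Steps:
m(Q) = -873 (m(Q) = -9*((83 - 51) + 65) = -9*(32 + 65) = -9*97 = -873)
d(w, I) = (366 + I)/(I + w)
J = 38013 (J = 57876 - (-873 - 1*(-20736)) = 57876 - (-873 + 20736) = 57876 - 1*19863 = 57876 - 19863 = 38013)
(446620 + J)/(-335437 + d(-70, -68)) = (446620 + 38013)/(-335437 + (366 - 68)/(-68 - 70)) = 484633/(-335437 + 298/(-138)) = 484633/(-335437 - 1/138*298) = 484633/(-335437 - 149/69) = 484633/(-23145302/69) = 484633*(-69/23145302) = -33439677/23145302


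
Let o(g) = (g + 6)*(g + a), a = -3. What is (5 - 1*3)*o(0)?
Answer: -36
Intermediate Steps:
o(g) = (-3 + g)*(6 + g) (o(g) = (g + 6)*(g - 3) = (6 + g)*(-3 + g) = (-3 + g)*(6 + g))
(5 - 1*3)*o(0) = (5 - 1*3)*(-18 + 0**2 + 3*0) = (5 - 3)*(-18 + 0 + 0) = 2*(-18) = -36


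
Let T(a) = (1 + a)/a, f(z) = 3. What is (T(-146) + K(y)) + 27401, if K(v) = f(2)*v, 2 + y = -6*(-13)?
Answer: 4033979/146 ≈ 27630.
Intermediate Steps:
y = 76 (y = -2 - 6*(-13) = -2 + 78 = 76)
K(v) = 3*v
T(a) = (1 + a)/a
(T(-146) + K(y)) + 27401 = ((1 - 146)/(-146) + 3*76) + 27401 = (-1/146*(-145) + 228) + 27401 = (145/146 + 228) + 27401 = 33433/146 + 27401 = 4033979/146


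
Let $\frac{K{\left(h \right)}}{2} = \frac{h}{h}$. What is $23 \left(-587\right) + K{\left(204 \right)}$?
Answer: $-13499$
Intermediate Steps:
$K{\left(h \right)} = 2$ ($K{\left(h \right)} = 2 \frac{h}{h} = 2 \cdot 1 = 2$)
$23 \left(-587\right) + K{\left(204 \right)} = 23 \left(-587\right) + 2 = -13501 + 2 = -13499$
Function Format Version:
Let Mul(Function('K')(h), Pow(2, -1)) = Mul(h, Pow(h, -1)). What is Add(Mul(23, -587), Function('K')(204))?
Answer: -13499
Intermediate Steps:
Function('K')(h) = 2 (Function('K')(h) = Mul(2, Mul(h, Pow(h, -1))) = Mul(2, 1) = 2)
Add(Mul(23, -587), Function('K')(204)) = Add(Mul(23, -587), 2) = Add(-13501, 2) = -13499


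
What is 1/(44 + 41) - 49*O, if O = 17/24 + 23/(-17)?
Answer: 64459/2040 ≈ 31.598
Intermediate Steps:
O = -263/408 (O = 17*(1/24) + 23*(-1/17) = 17/24 - 23/17 = -263/408 ≈ -0.64461)
1/(44 + 41) - 49*O = 1/(44 + 41) - 49*(-263/408) = 1/85 + 12887/408 = 64459/2040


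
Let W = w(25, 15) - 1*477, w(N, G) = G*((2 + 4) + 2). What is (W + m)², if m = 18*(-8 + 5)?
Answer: 168921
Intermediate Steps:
m = -54 (m = 18*(-3) = -54)
w(N, G) = 8*G (w(N, G) = G*(6 + 2) = G*8 = 8*G)
W = -357 (W = 8*15 - 1*477 = 120 - 477 = -357)
(W + m)² = (-357 - 54)² = (-411)² = 168921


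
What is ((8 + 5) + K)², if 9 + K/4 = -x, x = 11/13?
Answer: 117649/169 ≈ 696.15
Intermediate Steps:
x = 11/13 (x = 11*(1/13) = 11/13 ≈ 0.84615)
K = -512/13 (K = -36 + 4*(-1*11/13) = -36 + 4*(-11/13) = -36 - 44/13 = -512/13 ≈ -39.385)
((8 + 5) + K)² = ((8 + 5) - 512/13)² = (13 - 512/13)² = (-343/13)² = 117649/169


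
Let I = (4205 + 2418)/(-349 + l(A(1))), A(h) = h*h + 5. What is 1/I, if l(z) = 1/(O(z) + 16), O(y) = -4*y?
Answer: -2793/52984 ≈ -0.052714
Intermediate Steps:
A(h) = 5 + h**2 (A(h) = h**2 + 5 = 5 + h**2)
l(z) = 1/(16 - 4*z) (l(z) = 1/(-4*z + 16) = 1/(16 - 4*z))
I = -52984/2793 (I = (4205 + 2418)/(-349 - 1/(-16 + 4*(5 + 1**2))) = 6623/(-349 - 1/(-16 + 4*(5 + 1))) = 6623/(-349 - 1/(-16 + 4*6)) = 6623/(-349 - 1/(-16 + 24)) = 6623/(-349 - 1/8) = 6623/(-2793/8) = 6623*(-8/2793) = -52984/2793 ≈ -18.970)
1/I = 1/(-52984/2793) = -2793/52984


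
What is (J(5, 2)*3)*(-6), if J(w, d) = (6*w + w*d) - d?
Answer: -684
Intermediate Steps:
J(w, d) = -d + 6*w + d*w (J(w, d) = (6*w + d*w) - d = -d + 6*w + d*w)
(J(5, 2)*3)*(-6) = ((-1*2 + 6*5 + 2*5)*3)*(-6) = ((-2 + 30 + 10)*3)*(-6) = (38*3)*(-6) = 114*(-6) = -684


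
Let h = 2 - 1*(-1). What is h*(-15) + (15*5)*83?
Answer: 6180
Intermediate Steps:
h = 3 (h = 2 + 1 = 3)
h*(-15) + (15*5)*83 = 3*(-15) + (15*5)*83 = -45 + 75*83 = -45 + 6225 = 6180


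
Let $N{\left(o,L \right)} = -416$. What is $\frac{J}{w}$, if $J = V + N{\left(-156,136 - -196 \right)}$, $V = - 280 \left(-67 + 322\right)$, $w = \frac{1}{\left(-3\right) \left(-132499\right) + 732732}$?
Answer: $-81168525864$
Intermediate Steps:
$w = \frac{1}{1130229}$ ($w = \frac{1}{397497 + 732732} = \frac{1}{1130229} \approx 8.8478 \cdot 10^{-7}$)
$V = -71400$ ($V = \left(-280\right) 255 = -71400$)
$J = -71816$ ($J = -71400 - 416 = -71816$)
$\frac{J}{w} = - 71816 \frac{1}{\frac{1}{1130229}} = \left(-71816\right) 1130229 = -81168525864$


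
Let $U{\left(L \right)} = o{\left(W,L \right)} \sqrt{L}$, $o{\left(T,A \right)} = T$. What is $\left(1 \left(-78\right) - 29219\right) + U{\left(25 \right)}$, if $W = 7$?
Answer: $-29262$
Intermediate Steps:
$U{\left(L \right)} = 7 \sqrt{L}$
$\left(1 \left(-78\right) - 29219\right) + U{\left(25 \right)} = \left(1 \left(-78\right) - 29219\right) + 7 \sqrt{25} = \left(-78 - 29219\right) + 7 \cdot 5 = -29297 + 35 = -29262$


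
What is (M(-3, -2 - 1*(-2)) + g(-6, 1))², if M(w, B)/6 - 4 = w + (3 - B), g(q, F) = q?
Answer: 324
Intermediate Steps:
M(w, B) = 42 - 6*B + 6*w (M(w, B) = 24 + 6*(w + (3 - B)) = 24 + 6*(3 + w - B) = 24 + (18 - 6*B + 6*w) = 42 - 6*B + 6*w)
(M(-3, -2 - 1*(-2)) + g(-6, 1))² = ((42 - 6*(-2 - 1*(-2)) + 6*(-3)) - 6)² = ((42 - 6*(-2 + 2) - 18) - 6)² = ((42 - 6*0 - 18) - 6)² = ((42 + 0 - 18) - 6)² = (24 - 6)² = 18² = 324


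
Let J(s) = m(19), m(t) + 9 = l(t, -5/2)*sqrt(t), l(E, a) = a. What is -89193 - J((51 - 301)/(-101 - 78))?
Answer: -89184 + 5*sqrt(19)/2 ≈ -89173.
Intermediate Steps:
m(t) = -9 - 5*sqrt(t)/2 (m(t) = -9 + (-5/2)*sqrt(t) = -9 + (-5*1/2)*sqrt(t) = -9 - 5*sqrt(t)/2)
J(s) = -9 - 5*sqrt(19)/2
-89193 - J((51 - 301)/(-101 - 78)) = -89193 - (-9 - 5*sqrt(19)/2) = -89193 + (9 + 5*sqrt(19)/2) = -89184 + 5*sqrt(19)/2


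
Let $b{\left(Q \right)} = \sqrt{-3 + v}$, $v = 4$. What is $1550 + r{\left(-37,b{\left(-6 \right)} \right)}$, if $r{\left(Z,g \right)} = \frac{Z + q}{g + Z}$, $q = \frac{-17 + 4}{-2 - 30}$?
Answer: $\frac{1786771}{1152} \approx 1551.0$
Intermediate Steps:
$b{\left(Q \right)} = 1$ ($b{\left(Q \right)} = \sqrt{-3 + 4} = \sqrt{1} = 1$)
$q = \frac{13}{32}$ ($q = - \frac{13}{-32} = \left(-13\right) \left(- \frac{1}{32}\right) = \frac{13}{32} \approx 0.40625$)
$r{\left(Z,g \right)} = \frac{\frac{13}{32} + Z}{Z + g}$ ($r{\left(Z,g \right)} = \frac{Z + \frac{13}{32}}{g + Z} = \frac{\frac{13}{32} + Z}{Z + g}$)
$1550 + r{\left(-37,b{\left(-6 \right)} \right)} = 1550 + \frac{\frac{13}{32} - 37}{-37 + 1} = 1550 + \frac{1}{-36} \left(- \frac{1171}{32}\right) = 1550 - - \frac{1171}{1152} = 1550 + \frac{1171}{1152} = \frac{1786771}{1152}$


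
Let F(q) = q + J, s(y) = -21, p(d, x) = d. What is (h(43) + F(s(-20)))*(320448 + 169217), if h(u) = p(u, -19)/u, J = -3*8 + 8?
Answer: -17627940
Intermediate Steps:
J = -16 (J = -24 + 8 = -16)
h(u) = 1 (h(u) = u/u = 1)
F(q) = -16 + q (F(q) = q - 16 = -16 + q)
(h(43) + F(s(-20)))*(320448 + 169217) = (1 + (-16 - 21))*(320448 + 169217) = (1 - 37)*489665 = -36*489665 = -17627940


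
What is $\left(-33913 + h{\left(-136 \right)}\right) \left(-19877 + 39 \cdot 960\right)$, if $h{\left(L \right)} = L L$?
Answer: $-270768771$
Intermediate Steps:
$h{\left(L \right)} = L^{2}$
$\left(-33913 + h{\left(-136 \right)}\right) \left(-19877 + 39 \cdot 960\right) = \left(-33913 + \left(-136\right)^{2}\right) \left(-19877 + 39 \cdot 960\right) = \left(-33913 + 18496\right) \left(-19877 + 37440\right) = \left(-15417\right) 17563 = -270768771$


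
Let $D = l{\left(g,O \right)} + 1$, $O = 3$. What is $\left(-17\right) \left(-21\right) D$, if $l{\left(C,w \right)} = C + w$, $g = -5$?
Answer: $-357$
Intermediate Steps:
$D = -1$ ($D = \left(-5 + 3\right) + 1 = -2 + 1 = -1$)
$\left(-17\right) \left(-21\right) D = \left(-17\right) \left(-21\right) \left(-1\right) = 357 \left(-1\right) = -357$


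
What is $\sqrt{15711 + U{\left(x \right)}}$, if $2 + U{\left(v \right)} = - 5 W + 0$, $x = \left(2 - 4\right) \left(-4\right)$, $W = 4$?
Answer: $\sqrt{15689} \approx 125.26$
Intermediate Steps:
$x = 8$ ($x = \left(-2\right) \left(-4\right) = 8$)
$U{\left(v \right)} = -22$ ($U{\left(v \right)} = -2 + \left(\left(-5\right) 4 + 0\right) = -2 + \left(-20 + 0\right) = -2 - 20 = -22$)
$\sqrt{15711 + U{\left(x \right)}} = \sqrt{15711 - 22} = \sqrt{15689}$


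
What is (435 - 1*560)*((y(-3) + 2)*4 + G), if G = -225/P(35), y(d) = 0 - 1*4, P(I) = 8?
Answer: 36125/8 ≈ 4515.6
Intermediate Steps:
y(d) = -4 (y(d) = 0 - 4 = -4)
G = -225/8 ≈ -28.125
(435 - 1*560)*((y(-3) + 2)*4 + G) = (435 - 1*560)*((-4 + 2)*4 - 225/8) = (435 - 560)*(-2*4 - 225/8) = -125*(-8 - 225/8) = -125*(-289/8) = 36125/8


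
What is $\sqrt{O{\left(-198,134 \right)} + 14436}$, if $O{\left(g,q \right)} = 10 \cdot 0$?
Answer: $6 \sqrt{401} \approx 120.15$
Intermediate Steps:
$O{\left(g,q \right)} = 0$
$\sqrt{O{\left(-198,134 \right)} + 14436} = \sqrt{0 + 14436} = \sqrt{14436} = 6 \sqrt{401}$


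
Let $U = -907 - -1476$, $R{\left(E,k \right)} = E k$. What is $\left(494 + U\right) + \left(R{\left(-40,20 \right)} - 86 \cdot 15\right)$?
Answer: $-1027$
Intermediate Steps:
$U = 569$ ($U = -907 + 1476 = 569$)
$\left(494 + U\right) + \left(R{\left(-40,20 \right)} - 86 \cdot 15\right) = \left(494 + 569\right) - \left(800 + 86 \cdot 15\right) = 1063 - 2090 = -1027$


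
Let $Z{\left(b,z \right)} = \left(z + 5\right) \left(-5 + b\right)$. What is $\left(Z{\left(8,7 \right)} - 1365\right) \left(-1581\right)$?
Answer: $2101149$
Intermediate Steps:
$Z{\left(b,z \right)} = \left(-5 + b\right) \left(5 + z\right)$ ($Z{\left(b,z \right)} = \left(5 + z\right) \left(-5 + b\right) = \left(-5 + b\right) \left(5 + z\right)$)
$\left(Z{\left(8,7 \right)} - 1365\right) \left(-1581\right) = \left(\left(-25 - 35 + 5 \cdot 8 + 8 \cdot 7\right) - 1365\right) \left(-1581\right) = \left(\left(-25 - 35 + 40 + 56\right) - 1365\right) \left(-1581\right) = \left(36 - 1365\right) \left(-1581\right) = \left(-1329\right) \left(-1581\right) = 2101149$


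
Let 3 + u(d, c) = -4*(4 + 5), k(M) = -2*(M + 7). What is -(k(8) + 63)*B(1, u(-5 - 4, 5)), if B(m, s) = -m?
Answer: 33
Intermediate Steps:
k(M) = -14 - 2*M (k(M) = -2*(7 + M) = -14 - 2*M)
u(d, c) = -39 (u(d, c) = -3 - 4*(4 + 5) = -3 - 4*9 = -3 - 36 = -39)
-(k(8) + 63)*B(1, u(-5 - 4, 5)) = -((-14 - 2*8) + 63)*(-1*1) = -((-14 - 16) + 63)*(-1) = -(-30 + 63)*(-1) = -33*(-1) = -1*(-33) = 33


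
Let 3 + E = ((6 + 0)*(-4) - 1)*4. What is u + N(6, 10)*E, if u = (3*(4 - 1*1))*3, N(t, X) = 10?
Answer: -1003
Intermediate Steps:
u = 27 (u = (3*(4 - 1))*3 = (3*3)*3 = 9*3 = 27)
E = -103 (E = -3 + ((6 + 0)*(-4) - 1)*4 = -3 + (6*(-4) - 1)*4 = -3 + (-24 - 1)*4 = -3 - 25*4 = -3 - 100 = -103)
u + N(6, 10)*E = 27 + 10*(-103) = 27 - 1030 = -1003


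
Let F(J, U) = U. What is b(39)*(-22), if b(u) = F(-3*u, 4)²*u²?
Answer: -535392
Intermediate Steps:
b(u) = 16*u² (b(u) = 4²*u² = 16*u²)
b(39)*(-22) = (16*39²)*(-22) = (16*1521)*(-22) = 24336*(-22) = -535392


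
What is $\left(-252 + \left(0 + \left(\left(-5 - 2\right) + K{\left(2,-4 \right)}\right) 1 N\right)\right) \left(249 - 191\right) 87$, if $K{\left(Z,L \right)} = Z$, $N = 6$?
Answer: $-1422972$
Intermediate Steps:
$\left(-252 + \left(0 + \left(\left(-5 - 2\right) + K{\left(2,-4 \right)}\right) 1 N\right)\right) \left(249 - 191\right) 87 = \left(-252 + \left(0 + \left(\left(-5 - 2\right) + 2\right) 1 \cdot 6\right)\right) \left(249 - 191\right) 87 = \left(-252 + \left(0 + \left(\left(-5 - 2\right) + 2\right) 1 \cdot 6\right)\right) 58 \cdot 87 = \left(-252 + \left(0 + \left(-7 + 2\right) 1 \cdot 6\right)\right) 58 \cdot 87 = \left(-252 + \left(0 + \left(-5\right) 1 \cdot 6\right)\right) 58 \cdot 87 = \left(-252 + \left(0 - 30\right)\right) 58 \cdot 87 = \left(-252 - 30\right) 58 \cdot 87 = \left(-282\right) 58 \cdot 87 = \left(-16356\right) 87 = -1422972$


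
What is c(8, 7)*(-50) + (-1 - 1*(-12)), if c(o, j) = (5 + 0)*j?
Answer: -1739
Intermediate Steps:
c(o, j) = 5*j
c(8, 7)*(-50) + (-1 - 1*(-12)) = (5*7)*(-50) + (-1 - 1*(-12)) = 35*(-50) + (-1 + 12) = -1750 + 11 = -1739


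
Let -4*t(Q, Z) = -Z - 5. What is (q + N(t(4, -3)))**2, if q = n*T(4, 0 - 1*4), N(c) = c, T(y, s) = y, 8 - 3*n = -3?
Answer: 8281/36 ≈ 230.03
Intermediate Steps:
t(Q, Z) = 5/4 + Z/4 (t(Q, Z) = -(-Z - 5)/4 = -(-5 - Z)/4 = 5/4 + Z/4)
n = 11/3 (n = 8/3 - 1/3*(-3) = 8/3 + 1 = 11/3 ≈ 3.6667)
q = 44/3 (q = (11/3)*4 = 44/3 ≈ 14.667)
(q + N(t(4, -3)))**2 = (44/3 + (5/4 + (1/4)*(-3)))**2 = (44/3 + (5/4 - 3/4))**2 = (44/3 + 1/2)**2 = (91/6)**2 = 8281/36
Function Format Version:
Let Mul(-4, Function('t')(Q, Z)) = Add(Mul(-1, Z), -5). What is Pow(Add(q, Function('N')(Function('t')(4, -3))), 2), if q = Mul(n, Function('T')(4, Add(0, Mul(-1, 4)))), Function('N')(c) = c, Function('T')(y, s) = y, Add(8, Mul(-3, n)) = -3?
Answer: Rational(8281, 36) ≈ 230.03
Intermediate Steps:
Function('t')(Q, Z) = Add(Rational(5, 4), Mul(Rational(1, 4), Z)) (Function('t')(Q, Z) = Mul(Rational(-1, 4), Add(Mul(-1, Z), -5)) = Mul(Rational(-1, 4), Add(-5, Mul(-1, Z))) = Add(Rational(5, 4), Mul(Rational(1, 4), Z)))
n = Rational(11, 3) (n = Add(Rational(8, 3), Mul(Rational(-1, 3), -3)) = Add(Rational(8, 3), 1) = Rational(11, 3) ≈ 3.6667)
q = Rational(44, 3) (q = Mul(Rational(11, 3), 4) = Rational(44, 3) ≈ 14.667)
Pow(Add(q, Function('N')(Function('t')(4, -3))), 2) = Pow(Add(Rational(44, 3), Add(Rational(5, 4), Mul(Rational(1, 4), -3))), 2) = Pow(Add(Rational(44, 3), Add(Rational(5, 4), Rational(-3, 4))), 2) = Pow(Add(Rational(44, 3), Rational(1, 2)), 2) = Pow(Rational(91, 6), 2) = Rational(8281, 36)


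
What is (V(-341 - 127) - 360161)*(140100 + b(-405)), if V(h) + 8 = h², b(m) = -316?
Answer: -19729812680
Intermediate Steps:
V(h) = -8 + h²
(V(-341 - 127) - 360161)*(140100 + b(-405)) = ((-8 + (-341 - 127)²) - 360161)*(140100 - 316) = ((-8 + (-468)²) - 360161)*139784 = ((-8 + 219024) - 360161)*139784 = (219016 - 360161)*139784 = -141145*139784 = -19729812680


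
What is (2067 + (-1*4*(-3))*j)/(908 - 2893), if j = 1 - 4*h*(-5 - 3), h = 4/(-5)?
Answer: -8859/9925 ≈ -0.89259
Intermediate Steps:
h = -⅘ (h = 4*(-⅕) = -⅘ ≈ -0.80000)
j = -123/5 (j = 1 - (-16)*(-5 - 3)/5 = 1 - (-16)*(-8)/5 = 1 - 4*32/5 = 1 - 128/5 = -123/5 ≈ -24.600)
(2067 + (-1*4*(-3))*j)/(908 - 2893) = (2067 + (-1*4*(-3))*(-123/5))/(908 - 2893) = (2067 - 4*(-3)*(-123/5))/(-1985) = (2067 + 12*(-123/5))*(-1/1985) = (2067 - 1476/5)*(-1/1985) = (8859/5)*(-1/1985) = -8859/9925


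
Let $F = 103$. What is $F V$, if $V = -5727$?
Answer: $-589881$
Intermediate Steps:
$F V = 103 \left(-5727\right) = -589881$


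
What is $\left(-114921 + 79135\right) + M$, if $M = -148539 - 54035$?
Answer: $-238360$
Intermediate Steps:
$M = -202574$ ($M = -148539 - 54035 = -202574$)
$\left(-114921 + 79135\right) + M = \left(-114921 + 79135\right) - 202574 = -35786 - 202574 = -238360$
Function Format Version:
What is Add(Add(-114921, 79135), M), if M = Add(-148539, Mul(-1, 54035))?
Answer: -238360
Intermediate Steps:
M = -202574 (M = Add(-148539, -54035) = -202574)
Add(Add(-114921, 79135), M) = Add(Add(-114921, 79135), -202574) = Add(-35786, -202574) = -238360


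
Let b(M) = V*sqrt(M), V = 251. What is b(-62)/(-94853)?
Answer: -251*I*sqrt(62)/94853 ≈ -0.020836*I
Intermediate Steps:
b(M) = 251*sqrt(M)
b(-62)/(-94853) = (251*sqrt(-62))/(-94853) = (251*(I*sqrt(62)))*(-1/94853) = (251*I*sqrt(62))*(-1/94853) = -251*I*sqrt(62)/94853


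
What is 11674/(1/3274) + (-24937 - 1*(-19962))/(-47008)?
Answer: 1796677542383/47008 ≈ 3.8221e+7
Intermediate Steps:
11674/(1/3274) + (-24937 - 1*(-19962))/(-47008) = 11674/(1/3274) + (-24937 + 19962)*(-1/47008) = 11674*3274 - 4975*(-1/47008) = 38220676 + 4975/47008 = 1796677542383/47008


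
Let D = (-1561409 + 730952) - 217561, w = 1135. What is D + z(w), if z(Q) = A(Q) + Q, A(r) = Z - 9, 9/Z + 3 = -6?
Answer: -1046893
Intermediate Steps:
Z = -1 (Z = 9/(-3 - 6) = 9/(-9) = 9*(-⅑) = -1)
A(r) = -10 (A(r) = -1 - 9 = -10)
z(Q) = -10 + Q
D = -1048018 (D = -830457 - 217561 = -1048018)
D + z(w) = -1048018 + (-10 + 1135) = -1048018 + 1125 = -1046893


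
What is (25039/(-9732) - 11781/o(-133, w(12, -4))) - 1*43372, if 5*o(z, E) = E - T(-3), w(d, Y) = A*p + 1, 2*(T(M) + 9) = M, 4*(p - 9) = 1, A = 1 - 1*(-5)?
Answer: -28855393441/652044 ≈ -44254.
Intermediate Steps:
A = 6 (A = 1 + 5 = 6)
p = 37/4 (p = 9 + (1/4)*1 = 9 + 1/4 = 37/4 ≈ 9.2500)
T(M) = -9 + M/2
w(d, Y) = 113/2 (w(d, Y) = 6*(37/4) + 1 = 111/2 + 1 = 113/2)
o(z, E) = 21/10 + E/5 (o(z, E) = (E - (-9 + (1/2)*(-3)))/5 = (E - (-9 - 3/2))/5 = (E - 1*(-21/2))/5 = (E + 21/2)/5 = (21/2 + E)/5 = 21/10 + E/5)
(25039/(-9732) - 11781/o(-133, w(12, -4))) - 1*43372 = (25039/(-9732) - 11781/(21/10 + (1/5)*(113/2))) - 1*43372 = (25039*(-1/9732) - 11781/(21/10 + 113/10)) - 43372 = (-25039/9732 - 11781/67/5) - 43372 = (-25039/9732 - 11781*5/67) - 43372 = (-25039/9732 - 58905/67) - 43372 = -574941073/652044 - 43372 = -28855393441/652044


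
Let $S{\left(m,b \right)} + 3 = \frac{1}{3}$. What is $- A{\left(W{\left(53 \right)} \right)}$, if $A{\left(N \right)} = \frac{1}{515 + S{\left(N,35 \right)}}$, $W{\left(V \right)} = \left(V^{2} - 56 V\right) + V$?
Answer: $- \frac{3}{1537} \approx -0.0019519$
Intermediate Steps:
$W{\left(V \right)} = V^{2} - 55 V$
$S{\left(m,b \right)} = - \frac{8}{3}$ ($S{\left(m,b \right)} = -3 + \frac{1}{3} = - \frac{8}{3}$)
$A{\left(N \right)} = \frac{3}{1537}$ ($A{\left(N \right)} = \frac{1}{515 - \frac{8}{3}} = \frac{1}{\frac{1537}{3}} = \frac{3}{1537}$)
$- A{\left(W{\left(53 \right)} \right)} = \left(-1\right) \frac{3}{1537} = - \frac{3}{1537}$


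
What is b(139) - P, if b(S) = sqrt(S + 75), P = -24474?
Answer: 24474 + sqrt(214) ≈ 24489.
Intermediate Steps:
b(S) = sqrt(75 + S)
b(139) - P = sqrt(75 + 139) - 1*(-24474) = sqrt(214) + 24474 = 24474 + sqrt(214)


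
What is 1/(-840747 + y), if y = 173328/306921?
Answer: -102307/86014245553 ≈ -1.1894e-6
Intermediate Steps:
y = 57776/102307 (y = 173328*(1/306921) = 57776/102307 ≈ 0.56473)
1/(-840747 + y) = 1/(-840747 + 57776/102307) = 1/(-86014245553/102307) = -102307/86014245553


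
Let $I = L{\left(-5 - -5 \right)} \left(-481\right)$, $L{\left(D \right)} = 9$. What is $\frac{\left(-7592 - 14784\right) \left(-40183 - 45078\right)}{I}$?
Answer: $- \frac{1907800136}{4329} \approx -4.407 \cdot 10^{5}$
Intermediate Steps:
$I = -4329$ ($I = 9 \left(-481\right) = -4329$)
$\frac{\left(-7592 - 14784\right) \left(-40183 - 45078\right)}{I} = \frac{\left(-7592 - 14784\right) \left(-40183 - 45078\right)}{-4329} = \left(-22376\right) \left(-85261\right) \left(- \frac{1}{4329}\right) = 1907800136 \left(- \frac{1}{4329}\right) = - \frac{1907800136}{4329}$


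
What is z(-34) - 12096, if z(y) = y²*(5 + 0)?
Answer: -6316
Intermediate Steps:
z(y) = 5*y² (z(y) = y²*5 = 5*y²)
z(-34) - 12096 = 5*(-34)² - 12096 = 5*1156 - 12096 = 5780 - 12096 = -6316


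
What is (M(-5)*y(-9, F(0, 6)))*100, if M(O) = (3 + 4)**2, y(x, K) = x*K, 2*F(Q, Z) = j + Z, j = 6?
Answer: -264600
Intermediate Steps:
F(Q, Z) = 3 + Z/2 (F(Q, Z) = (6 + Z)/2 = 3 + Z/2)
y(x, K) = K*x
M(O) = 49 (M(O) = 7**2 = 49)
(M(-5)*y(-9, F(0, 6)))*100 = (49*((3 + (1/2)*6)*(-9)))*100 = (49*((3 + 3)*(-9)))*100 = (49*(6*(-9)))*100 = (49*(-54))*100 = -2646*100 = -264600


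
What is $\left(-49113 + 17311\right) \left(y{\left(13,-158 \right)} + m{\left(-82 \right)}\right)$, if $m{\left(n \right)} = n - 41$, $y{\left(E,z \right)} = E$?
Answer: $3498220$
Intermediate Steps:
$m{\left(n \right)} = -41 + n$
$\left(-49113 + 17311\right) \left(y{\left(13,-158 \right)} + m{\left(-82 \right)}\right) = \left(-49113 + 17311\right) \left(13 - 123\right) = - 31802 \left(13 - 123\right) = \left(-31802\right) \left(-110\right) = 3498220$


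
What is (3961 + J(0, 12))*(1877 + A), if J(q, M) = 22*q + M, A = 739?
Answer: 10393368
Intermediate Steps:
J(q, M) = M + 22*q
(3961 + J(0, 12))*(1877 + A) = (3961 + (12 + 22*0))*(1877 + 739) = (3961 + (12 + 0))*2616 = (3961 + 12)*2616 = 3973*2616 = 10393368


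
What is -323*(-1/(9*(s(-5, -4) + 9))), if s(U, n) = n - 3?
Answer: 323/18 ≈ 17.944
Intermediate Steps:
s(U, n) = -3 + n
-323*(-1/(9*(s(-5, -4) + 9))) = -323*(-1/(9*((-3 - 4) + 9))) = -323*(-1/(9*(-7 + 9))) = -323/(2*(-9)) = -323/(-18) = -323*(-1/18) = 323/18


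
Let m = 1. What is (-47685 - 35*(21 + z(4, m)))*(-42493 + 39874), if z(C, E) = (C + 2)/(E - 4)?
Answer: 126628650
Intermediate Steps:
z(C, E) = (2 + C)/(-4 + E)
(-47685 - 35*(21 + z(4, m)))*(-42493 + 39874) = (-47685 - 35*(21 + (2 + 4)/(-4 + 1)))*(-42493 + 39874) = (-47685 - 35*(21 + 6/(-3)))*(-2619) = (-47685 - 35*(21 - ⅓*6))*(-2619) = (-47685 - 35*(21 - 2))*(-2619) = (-47685 - 35*19)*(-2619) = (-47685 - 665)*(-2619) = -48350*(-2619) = 126628650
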